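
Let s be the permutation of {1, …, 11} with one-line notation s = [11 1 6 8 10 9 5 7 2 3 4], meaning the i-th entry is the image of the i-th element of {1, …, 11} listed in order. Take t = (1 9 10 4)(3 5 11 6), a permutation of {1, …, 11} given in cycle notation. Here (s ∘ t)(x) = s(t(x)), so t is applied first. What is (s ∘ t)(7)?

5

t(7) = 7, then s(7) = 5; composing gives (s ∘ t)(7) = 5.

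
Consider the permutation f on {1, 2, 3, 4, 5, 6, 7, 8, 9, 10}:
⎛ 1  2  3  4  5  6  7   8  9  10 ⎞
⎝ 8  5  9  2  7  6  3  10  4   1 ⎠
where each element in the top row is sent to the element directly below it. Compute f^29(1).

Tracing 1 → 8 → … returns to 1 after 3 steps, so 1 lies in a 3-cycle (1, 8, 10).
On a 3-cycle, f^3 is the identity, so f^29 = f^2 there (29 ≡ 2 mod 3).
Advancing 2 steps from 1: 1 → 8 → 10.

10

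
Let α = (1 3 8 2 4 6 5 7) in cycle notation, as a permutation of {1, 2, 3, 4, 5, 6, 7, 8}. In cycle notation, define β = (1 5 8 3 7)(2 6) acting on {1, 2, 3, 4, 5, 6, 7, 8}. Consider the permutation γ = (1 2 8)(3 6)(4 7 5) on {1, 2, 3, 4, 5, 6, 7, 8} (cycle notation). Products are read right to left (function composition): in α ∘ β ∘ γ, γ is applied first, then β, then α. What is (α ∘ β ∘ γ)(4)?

Chase 4: γ(4) = 7; β(7) = 1; α(1) = 3. Hence (α ∘ β ∘ γ)(4) = 3.

3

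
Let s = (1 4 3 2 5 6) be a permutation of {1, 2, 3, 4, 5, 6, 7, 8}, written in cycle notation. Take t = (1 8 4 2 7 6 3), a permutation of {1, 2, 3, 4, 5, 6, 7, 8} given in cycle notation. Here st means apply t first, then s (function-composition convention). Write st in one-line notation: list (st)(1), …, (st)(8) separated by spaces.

8 7 4 5 6 2 1 3

Chase each element through t then s: 1 → 8 → 8; 2 → 7 → 7; 3 → 1 → 4; 4 → 2 → 5; 5 → 5 → 6; 6 → 3 → 2; 7 → 6 → 1; 8 → 4 → 3.
So st in one-line form is 8 7 4 5 6 2 1 3.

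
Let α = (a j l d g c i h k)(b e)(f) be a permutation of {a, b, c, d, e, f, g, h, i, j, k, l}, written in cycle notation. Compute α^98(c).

c lies in the 9-cycle (a j l d g c i h k).
Since the cycle has length 9, α^98 acts on it the same as α^8 (98 mod 9 = 8).
Stepping 8 places around the cycle: c → i → h → k → a → j → l → d → g.

g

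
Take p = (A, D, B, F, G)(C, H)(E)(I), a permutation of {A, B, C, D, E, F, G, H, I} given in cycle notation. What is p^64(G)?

F

G lies in the 5-cycle (A, D, B, F, G).
Powers repeat with period 5 on this cycle, and 64 mod 5 = 4, so p^64(G) = p^4(G).
Advancing 4 steps from G: G → A → D → B → F.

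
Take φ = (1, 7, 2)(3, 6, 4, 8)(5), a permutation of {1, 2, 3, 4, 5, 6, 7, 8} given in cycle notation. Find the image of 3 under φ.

Within (3, 6, 4, 8), 3 ↦ 6.

6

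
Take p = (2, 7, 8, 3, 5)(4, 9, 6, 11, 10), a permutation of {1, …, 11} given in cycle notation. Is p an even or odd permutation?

The cycle lengths are 5, 5, 1.
A cycle of length ℓ contributes ℓ−1 transpositions, so p is a product of 4 + 4 = 8 transpositions — even.

even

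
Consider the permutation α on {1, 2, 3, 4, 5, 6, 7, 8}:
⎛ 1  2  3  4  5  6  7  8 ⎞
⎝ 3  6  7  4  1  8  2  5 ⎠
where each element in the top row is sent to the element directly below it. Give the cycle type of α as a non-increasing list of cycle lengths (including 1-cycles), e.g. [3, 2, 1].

[7, 1]

The disjoint cycles are (1, 3, 7, 2, 6, 8, 5)(4), with lengths 7, 1 in non-increasing order.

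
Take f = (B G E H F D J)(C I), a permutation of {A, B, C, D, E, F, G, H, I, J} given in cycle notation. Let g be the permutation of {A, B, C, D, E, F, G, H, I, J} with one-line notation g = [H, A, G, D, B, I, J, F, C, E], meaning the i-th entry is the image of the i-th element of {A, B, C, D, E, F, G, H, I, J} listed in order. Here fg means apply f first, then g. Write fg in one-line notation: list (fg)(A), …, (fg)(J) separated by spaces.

(fg)(x) = g(f(x)). Computing each image: g(f(A)) = g(A) = H, g(f(B)) = g(G) = J, g(f(C)) = g(I) = C, g(f(D)) = g(J) = E, g(f(E)) = g(H) = F, g(f(F)) = g(D) = D, g(f(G)) = g(E) = B, g(f(H)) = g(F) = I, g(f(I)) = g(C) = G, g(f(J)) = g(B) = A.
Hence fg = [H J C E F D B I G A].

H J C E F D B I G A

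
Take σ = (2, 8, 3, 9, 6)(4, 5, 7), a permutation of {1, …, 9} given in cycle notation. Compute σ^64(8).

8 lies in the 5-cycle (2, 8, 3, 9, 6).
On a 5-cycle, σ^5 is the identity, so σ^64 = σ^4 there (64 ≡ 4 mod 5).
Advancing 4 steps from 8: 8 → 3 → 9 → 6 → 2.

2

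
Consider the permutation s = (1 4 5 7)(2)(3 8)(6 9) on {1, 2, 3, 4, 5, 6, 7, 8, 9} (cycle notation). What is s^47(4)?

1

4 lies in the 4-cycle (1 4 5 7).
On a 4-cycle, s^4 is the identity, so s^47 = s^3 there (47 ≡ 3 mod 4).
Stepping 3 places around the cycle: 4 → 5 → 7 → 1.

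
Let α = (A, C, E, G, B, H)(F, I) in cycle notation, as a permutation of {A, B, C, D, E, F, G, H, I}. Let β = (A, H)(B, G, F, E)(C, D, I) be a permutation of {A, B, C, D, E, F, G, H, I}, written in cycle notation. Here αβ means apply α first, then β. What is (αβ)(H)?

H

α(H) = A, then β(A) = H; composing gives (αβ)(H) = H.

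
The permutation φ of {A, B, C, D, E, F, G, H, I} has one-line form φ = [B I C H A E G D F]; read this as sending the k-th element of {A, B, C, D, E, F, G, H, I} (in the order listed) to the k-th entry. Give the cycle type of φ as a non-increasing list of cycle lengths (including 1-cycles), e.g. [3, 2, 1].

The disjoint cycles are (A, B, I, F, E)(C)(D, H)(G), with lengths 5, 2, 1, 1 in non-increasing order.

[5, 2, 1, 1]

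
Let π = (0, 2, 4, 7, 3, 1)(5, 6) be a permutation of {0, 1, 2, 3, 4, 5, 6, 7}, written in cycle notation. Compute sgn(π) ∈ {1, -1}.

1

The cycle lengths are 6, 2.
A cycle of length ℓ contributes ℓ−1 transpositions, so π is a product of 5 + 1 = 6 transpositions — even.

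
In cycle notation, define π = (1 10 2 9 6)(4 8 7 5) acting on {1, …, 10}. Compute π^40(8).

8 lies in the 4-cycle (4 8 7 5).
On a 4-cycle, π^4 is the identity, so π^40 = π^0 there (40 ≡ 0 mod 4).
So π^40(8) = 8.

8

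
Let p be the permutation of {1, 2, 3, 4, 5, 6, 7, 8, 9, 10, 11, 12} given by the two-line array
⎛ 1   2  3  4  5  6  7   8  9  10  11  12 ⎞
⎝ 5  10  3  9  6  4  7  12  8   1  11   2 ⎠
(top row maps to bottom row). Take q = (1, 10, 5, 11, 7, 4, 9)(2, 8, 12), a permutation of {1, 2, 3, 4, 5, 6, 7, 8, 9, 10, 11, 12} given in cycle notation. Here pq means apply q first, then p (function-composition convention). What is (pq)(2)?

(pq)(2) = p(q(2)). q(2) = 8, then p(8) = 12. So (pq)(2) = 12.

12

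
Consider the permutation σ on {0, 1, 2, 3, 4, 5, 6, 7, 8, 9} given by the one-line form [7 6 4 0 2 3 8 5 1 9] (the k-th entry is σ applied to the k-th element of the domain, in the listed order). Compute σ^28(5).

5

Tracing 5 → 3 → … returns to 5 after 4 steps, so 5 lies in a 4-cycle (0, 7, 5, 3).
Powers repeat with period 4 on this cycle, and 28 mod 4 = 0, so σ^28(5) = σ^0(5).
So σ^28(5) = 5.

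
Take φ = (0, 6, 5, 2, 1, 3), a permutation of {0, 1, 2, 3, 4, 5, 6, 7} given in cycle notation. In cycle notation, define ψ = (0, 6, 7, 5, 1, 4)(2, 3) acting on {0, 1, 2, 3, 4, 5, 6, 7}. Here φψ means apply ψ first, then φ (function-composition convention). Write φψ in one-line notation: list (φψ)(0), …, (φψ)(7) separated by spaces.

5 4 0 1 6 3 7 2

Chase each element through ψ then φ: 0 → 6 → 5; 1 → 4 → 4; 2 → 3 → 0; 3 → 2 → 1; 4 → 0 → 6; 5 → 1 → 3; 6 → 7 → 7; 7 → 5 → 2.
Collecting the images, φψ = [5 4 0 1 6 3 7 2].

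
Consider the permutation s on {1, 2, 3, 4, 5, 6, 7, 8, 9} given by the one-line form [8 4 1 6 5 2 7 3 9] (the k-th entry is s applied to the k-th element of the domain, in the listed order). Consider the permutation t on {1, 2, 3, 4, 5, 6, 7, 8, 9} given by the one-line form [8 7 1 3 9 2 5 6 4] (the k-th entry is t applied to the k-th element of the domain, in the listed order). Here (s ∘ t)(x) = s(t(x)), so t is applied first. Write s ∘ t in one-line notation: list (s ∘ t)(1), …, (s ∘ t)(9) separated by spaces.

(s ∘ t)(x) = s(t(x)). Computing each image: s(t(1)) = s(8) = 3, s(t(2)) = s(7) = 7, s(t(3)) = s(1) = 8, s(t(4)) = s(3) = 1, s(t(5)) = s(9) = 9, s(t(6)) = s(2) = 4, s(t(7)) = s(5) = 5, s(t(8)) = s(6) = 2, s(t(9)) = s(4) = 6.
Hence s ∘ t = [3 7 8 1 9 4 5 2 6].

3 7 8 1 9 4 5 2 6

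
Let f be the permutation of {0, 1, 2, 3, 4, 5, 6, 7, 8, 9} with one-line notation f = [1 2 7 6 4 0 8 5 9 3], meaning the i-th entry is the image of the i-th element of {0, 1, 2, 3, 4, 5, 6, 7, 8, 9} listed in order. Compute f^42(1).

7

Tracing 1 → 2 → … returns to 1 after 5 steps, so 1 lies in a 5-cycle (0 1 2 7 5).
Since the cycle has length 5, f^42 acts on it the same as f^2 (42 mod 5 = 2).
Stepping 2 places around the cycle: 1 → 2 → 7.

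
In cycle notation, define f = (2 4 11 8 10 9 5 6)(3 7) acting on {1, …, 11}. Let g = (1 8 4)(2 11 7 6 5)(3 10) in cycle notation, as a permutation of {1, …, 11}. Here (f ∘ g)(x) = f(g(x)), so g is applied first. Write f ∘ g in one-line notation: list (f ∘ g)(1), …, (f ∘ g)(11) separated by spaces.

10 8 9 1 4 6 2 11 5 7 3

For each element, apply g then f: 1 → 8 → 10; 2 → 11 → 8; 3 → 10 → 9; 4 → 1 → 1; 5 → 2 → 4; 6 → 5 → 6; 7 → 6 → 2; 8 → 4 → 11; 9 → 9 → 5; 10 → 3 → 7; 11 → 7 → 3.
So f ∘ g in one-line form is 10 8 9 1 4 6 2 11 5 7 3.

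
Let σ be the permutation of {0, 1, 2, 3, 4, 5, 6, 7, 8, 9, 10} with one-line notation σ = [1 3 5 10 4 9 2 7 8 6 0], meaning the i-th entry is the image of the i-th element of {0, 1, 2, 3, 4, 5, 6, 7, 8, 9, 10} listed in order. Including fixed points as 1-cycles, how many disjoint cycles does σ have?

5

The cycle decomposition is (0 1 3 10)(2 5 9 6)(4)(7)(8), which has 5 cycles (counting 1-cycles).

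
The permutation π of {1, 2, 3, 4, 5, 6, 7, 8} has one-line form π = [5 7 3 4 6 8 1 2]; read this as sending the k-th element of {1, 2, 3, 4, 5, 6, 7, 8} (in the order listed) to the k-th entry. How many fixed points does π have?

The fixed points (elements with π(x) = x) are {3, 4}, so there are 2.

2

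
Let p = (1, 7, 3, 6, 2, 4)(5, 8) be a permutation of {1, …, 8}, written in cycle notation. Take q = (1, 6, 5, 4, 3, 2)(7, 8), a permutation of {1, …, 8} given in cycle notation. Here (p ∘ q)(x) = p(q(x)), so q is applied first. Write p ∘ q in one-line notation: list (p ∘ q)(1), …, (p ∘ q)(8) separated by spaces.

2 7 4 6 1 8 5 3

(p ∘ q)(x) = p(q(x)). Computing each image: p(q(1)) = p(6) = 2, p(q(2)) = p(1) = 7, p(q(3)) = p(2) = 4, p(q(4)) = p(3) = 6, p(q(5)) = p(4) = 1, p(q(6)) = p(5) = 8, p(q(7)) = p(8) = 5, p(q(8)) = p(7) = 3.
Hence p ∘ q = [2 7 4 6 1 8 5 3].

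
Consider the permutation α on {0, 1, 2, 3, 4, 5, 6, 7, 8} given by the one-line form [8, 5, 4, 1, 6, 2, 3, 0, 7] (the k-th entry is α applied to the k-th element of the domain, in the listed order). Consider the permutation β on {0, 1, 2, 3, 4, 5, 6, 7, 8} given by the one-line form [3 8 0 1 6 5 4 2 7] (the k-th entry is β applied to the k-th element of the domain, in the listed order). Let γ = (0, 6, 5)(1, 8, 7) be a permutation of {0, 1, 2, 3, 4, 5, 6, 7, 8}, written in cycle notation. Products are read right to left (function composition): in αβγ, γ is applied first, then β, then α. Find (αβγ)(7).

Chase 7: γ(7) = 1; β(1) = 8; α(8) = 7. Hence (αβγ)(7) = 7.

7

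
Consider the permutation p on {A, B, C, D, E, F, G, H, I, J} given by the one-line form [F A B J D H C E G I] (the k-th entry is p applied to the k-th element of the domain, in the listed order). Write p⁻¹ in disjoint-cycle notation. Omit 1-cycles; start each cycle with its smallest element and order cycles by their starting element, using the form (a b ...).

(A B C G I J D E H F)

First write p in disjoint cycles: (A F H E D J I G C B).
The inverse reverses every cycle; in canonical form, p⁻¹ = (A B C G I J D E H F).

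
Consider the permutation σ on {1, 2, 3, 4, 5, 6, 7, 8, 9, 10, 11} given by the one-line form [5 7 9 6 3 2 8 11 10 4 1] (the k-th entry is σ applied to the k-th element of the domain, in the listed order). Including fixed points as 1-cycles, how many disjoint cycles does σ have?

1

The cycle decomposition is (1, 5, 3, 9, 10, 4, 6, 2, 7, 8, 11), which has 1 cycle (counting 1-cycles).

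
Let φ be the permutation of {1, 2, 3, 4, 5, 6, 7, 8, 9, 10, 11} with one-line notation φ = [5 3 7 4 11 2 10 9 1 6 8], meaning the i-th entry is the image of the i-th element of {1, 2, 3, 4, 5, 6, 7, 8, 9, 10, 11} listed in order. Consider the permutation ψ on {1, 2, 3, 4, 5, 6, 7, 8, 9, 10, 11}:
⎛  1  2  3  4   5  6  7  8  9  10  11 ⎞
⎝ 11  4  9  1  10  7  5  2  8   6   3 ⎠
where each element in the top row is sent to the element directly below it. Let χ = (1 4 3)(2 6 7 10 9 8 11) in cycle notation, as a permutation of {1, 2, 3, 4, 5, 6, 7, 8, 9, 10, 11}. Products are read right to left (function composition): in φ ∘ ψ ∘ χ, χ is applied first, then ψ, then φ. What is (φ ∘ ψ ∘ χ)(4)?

Chase 4: χ(4) = 3; ψ(3) = 9; φ(9) = 1. Hence (φ ∘ ψ ∘ χ)(4) = 1.

1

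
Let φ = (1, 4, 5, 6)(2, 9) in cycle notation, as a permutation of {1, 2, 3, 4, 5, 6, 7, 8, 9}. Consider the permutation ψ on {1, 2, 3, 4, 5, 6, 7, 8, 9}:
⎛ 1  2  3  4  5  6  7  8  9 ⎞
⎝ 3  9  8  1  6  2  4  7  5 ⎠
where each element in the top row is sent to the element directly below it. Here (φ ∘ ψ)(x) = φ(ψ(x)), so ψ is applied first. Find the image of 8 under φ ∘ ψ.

7

ψ(8) = 7, then φ(7) = 7; composing gives (φ ∘ ψ)(8) = 7.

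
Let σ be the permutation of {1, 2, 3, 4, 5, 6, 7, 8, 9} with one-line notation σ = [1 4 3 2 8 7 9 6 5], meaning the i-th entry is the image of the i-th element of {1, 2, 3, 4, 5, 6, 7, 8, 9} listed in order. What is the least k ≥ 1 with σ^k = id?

10

Decomposing into disjoint cycles gives cycle lengths 5, 2, 1, 1.
The order is lcm(5, 2) = 10.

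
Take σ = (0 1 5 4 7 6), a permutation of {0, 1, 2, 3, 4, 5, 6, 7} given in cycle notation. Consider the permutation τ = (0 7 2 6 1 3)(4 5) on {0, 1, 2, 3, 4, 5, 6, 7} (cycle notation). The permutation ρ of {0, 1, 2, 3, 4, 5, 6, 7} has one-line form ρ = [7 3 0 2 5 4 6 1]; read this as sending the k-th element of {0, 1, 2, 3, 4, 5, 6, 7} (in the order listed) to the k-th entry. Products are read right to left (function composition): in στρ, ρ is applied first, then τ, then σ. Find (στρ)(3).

0

Chase 3: ρ(3) = 2; τ(2) = 6; σ(6) = 0. Hence (στρ)(3) = 0.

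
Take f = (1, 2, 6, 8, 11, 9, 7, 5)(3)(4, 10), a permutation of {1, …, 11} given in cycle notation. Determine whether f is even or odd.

The cycle lengths are 8, 2, 1.
A cycle of length ℓ contributes ℓ−1 transpositions, so f is a product of 7 + 1 = 8 transpositions — even.

even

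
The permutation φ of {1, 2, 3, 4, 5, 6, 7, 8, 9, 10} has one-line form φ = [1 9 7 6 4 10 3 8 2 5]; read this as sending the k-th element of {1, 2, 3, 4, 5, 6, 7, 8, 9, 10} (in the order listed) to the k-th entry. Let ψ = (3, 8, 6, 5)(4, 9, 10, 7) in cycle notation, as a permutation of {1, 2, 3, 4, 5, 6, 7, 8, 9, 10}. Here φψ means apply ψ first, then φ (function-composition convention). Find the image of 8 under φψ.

10

ψ(8) = 6, then φ(6) = 10; composing gives (φψ)(8) = 10.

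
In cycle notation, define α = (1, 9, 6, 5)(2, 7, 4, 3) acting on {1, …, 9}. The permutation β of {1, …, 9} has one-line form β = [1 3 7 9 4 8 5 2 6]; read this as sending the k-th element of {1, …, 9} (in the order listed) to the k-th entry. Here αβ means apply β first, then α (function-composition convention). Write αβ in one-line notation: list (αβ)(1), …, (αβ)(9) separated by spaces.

(αβ)(x) = α(β(x)). Computing each image: α(β(1)) = α(1) = 9, α(β(2)) = α(3) = 2, α(β(3)) = α(7) = 4, α(β(4)) = α(9) = 6, α(β(5)) = α(4) = 3, α(β(6)) = α(8) = 8, α(β(7)) = α(5) = 1, α(β(8)) = α(2) = 7, α(β(9)) = α(6) = 5.
Hence αβ = [9 2 4 6 3 8 1 7 5].

9 2 4 6 3 8 1 7 5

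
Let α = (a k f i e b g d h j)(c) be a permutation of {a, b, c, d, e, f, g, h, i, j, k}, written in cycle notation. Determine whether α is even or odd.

The cycle lengths are 10, 1.
A cycle of length ℓ contributes ℓ−1 transpositions, so α is a product of 9 transpositions — odd.

odd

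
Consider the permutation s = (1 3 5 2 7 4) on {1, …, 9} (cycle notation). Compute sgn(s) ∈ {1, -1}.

The cycle lengths are 6, 1, 1, 1.
A cycle is odd iff its length is even; s has 1 even-length cycle, so sgn(s) = (−1)^1 and s is odd.

-1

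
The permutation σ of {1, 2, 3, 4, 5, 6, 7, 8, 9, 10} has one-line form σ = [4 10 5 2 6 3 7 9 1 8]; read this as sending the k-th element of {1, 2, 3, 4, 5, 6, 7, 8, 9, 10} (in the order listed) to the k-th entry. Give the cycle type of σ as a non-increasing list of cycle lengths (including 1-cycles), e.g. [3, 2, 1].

[6, 3, 1]

The disjoint cycles are (1, 4, 2, 10, 8, 9)(3, 5, 6)(7), with lengths 6, 3, 1 in non-increasing order.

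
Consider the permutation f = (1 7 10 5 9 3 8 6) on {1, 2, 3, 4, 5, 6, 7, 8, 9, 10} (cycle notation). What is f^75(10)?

3

10 lies in the 8-cycle (1 7 10 5 9 3 8 6).
Since the cycle has length 8, f^75 acts on it the same as f^3 (75 mod 8 = 3).
Stepping 3 places around the cycle: 10 → 5 → 9 → 3.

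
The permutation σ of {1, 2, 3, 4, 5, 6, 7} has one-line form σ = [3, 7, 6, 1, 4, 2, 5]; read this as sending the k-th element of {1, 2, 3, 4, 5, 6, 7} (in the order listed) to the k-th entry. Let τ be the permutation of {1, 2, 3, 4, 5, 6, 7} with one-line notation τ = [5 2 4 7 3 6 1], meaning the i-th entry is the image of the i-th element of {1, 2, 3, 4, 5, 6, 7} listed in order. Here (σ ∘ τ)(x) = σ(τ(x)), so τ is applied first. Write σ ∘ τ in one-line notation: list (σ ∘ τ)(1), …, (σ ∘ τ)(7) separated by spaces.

For each element, apply τ then σ: 1 → 5 → 4; 2 → 2 → 7; 3 → 4 → 1; 4 → 7 → 5; 5 → 3 → 6; 6 → 6 → 2; 7 → 1 → 3.
Collecting the images, σ ∘ τ = [4 7 1 5 6 2 3].

4 7 1 5 6 2 3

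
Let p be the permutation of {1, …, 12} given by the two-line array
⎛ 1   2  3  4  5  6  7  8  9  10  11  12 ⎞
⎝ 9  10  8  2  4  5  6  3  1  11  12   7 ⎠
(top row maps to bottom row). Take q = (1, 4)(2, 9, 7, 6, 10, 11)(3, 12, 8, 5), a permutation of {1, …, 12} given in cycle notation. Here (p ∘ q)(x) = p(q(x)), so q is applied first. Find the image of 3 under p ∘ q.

7

q(3) = 12, then p(12) = 7; composing gives (p ∘ q)(3) = 7.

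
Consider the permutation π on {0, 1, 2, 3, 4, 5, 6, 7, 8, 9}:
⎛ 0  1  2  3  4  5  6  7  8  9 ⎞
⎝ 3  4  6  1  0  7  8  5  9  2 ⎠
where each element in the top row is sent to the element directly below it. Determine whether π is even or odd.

In disjoint-cycle form the cycle lengths are 4, 4, 2.
A cycle is odd iff its length is even; π has 3 even-length cycles, so sgn(π) = (−1)^3 and π is odd.

odd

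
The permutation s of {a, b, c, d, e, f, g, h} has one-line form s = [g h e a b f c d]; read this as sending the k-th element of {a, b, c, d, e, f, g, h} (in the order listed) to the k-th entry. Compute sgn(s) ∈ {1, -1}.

1

In disjoint-cycle form the cycle lengths are 7, 1.
A cycle is odd iff its length is even; s has 0 even-length cycles, so sgn(s) = (−1)^0 and s is even.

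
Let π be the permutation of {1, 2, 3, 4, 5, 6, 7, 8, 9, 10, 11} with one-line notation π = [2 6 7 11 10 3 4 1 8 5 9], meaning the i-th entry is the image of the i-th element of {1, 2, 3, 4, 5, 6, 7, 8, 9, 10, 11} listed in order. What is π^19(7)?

Tracing 7 → 4 → … returns to 7 after 9 steps, so 7 lies in a 9-cycle (1 2 6 3 7 4 11 9 8).
Since the cycle has length 9, π^19 acts on it the same as π^1 (19 mod 9 = 1).
Stepping 1 place around the cycle: 7 → 4.

4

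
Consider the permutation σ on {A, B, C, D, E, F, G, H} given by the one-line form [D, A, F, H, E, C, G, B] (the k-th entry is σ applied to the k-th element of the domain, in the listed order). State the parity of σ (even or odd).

In disjoint-cycle form the cycle lengths are 4, 2, 1, 1.
A cycle of length ℓ contributes ℓ−1 transpositions, so σ is a product of 3 + 1 = 4 transpositions — even.

even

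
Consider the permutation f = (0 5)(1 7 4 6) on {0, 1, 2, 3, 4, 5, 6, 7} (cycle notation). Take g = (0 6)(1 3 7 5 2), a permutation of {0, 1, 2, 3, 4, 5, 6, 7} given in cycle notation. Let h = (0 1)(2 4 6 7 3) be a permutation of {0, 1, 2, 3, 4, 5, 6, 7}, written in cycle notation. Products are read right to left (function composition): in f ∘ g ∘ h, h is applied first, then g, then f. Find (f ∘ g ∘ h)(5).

2

Apply the permutations in order: h(5) = 5, then g(5) = 2, then f(2) = 2. So (f ∘ g ∘ h)(5) = 2.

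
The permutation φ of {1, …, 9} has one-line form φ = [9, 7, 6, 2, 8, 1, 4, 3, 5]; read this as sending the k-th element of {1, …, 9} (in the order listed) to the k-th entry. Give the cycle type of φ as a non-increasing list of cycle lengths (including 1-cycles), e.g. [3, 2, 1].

The disjoint cycles are (1, 9, 5, 8, 3, 6)(2, 7, 4), with lengths 6, 3 in non-increasing order.

[6, 3]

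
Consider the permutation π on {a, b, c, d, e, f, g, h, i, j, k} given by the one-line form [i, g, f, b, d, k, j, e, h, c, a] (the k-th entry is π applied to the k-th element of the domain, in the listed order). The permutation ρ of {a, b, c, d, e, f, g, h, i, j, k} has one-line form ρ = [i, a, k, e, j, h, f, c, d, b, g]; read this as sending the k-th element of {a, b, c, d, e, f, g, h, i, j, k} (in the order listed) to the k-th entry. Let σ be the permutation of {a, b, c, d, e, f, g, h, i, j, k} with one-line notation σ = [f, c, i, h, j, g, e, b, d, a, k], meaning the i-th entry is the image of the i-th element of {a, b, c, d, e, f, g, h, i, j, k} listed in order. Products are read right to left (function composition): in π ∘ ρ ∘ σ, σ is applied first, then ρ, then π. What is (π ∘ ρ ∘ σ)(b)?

Apply the permutations in order: σ(b) = c, then ρ(c) = k, then π(k) = a. So (π ∘ ρ ∘ σ)(b) = a.

a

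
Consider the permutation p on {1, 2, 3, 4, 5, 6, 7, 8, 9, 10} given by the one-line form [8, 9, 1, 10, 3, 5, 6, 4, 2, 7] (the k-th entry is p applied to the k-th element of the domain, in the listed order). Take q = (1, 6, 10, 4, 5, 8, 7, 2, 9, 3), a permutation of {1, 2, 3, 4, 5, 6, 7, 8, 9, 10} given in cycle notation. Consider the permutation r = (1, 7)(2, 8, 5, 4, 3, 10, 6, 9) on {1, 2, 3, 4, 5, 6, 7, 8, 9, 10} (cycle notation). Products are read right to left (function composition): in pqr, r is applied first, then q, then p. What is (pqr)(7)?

5

Chase 7: r(7) = 1; q(1) = 6; p(6) = 5. Hence (pqr)(7) = 5.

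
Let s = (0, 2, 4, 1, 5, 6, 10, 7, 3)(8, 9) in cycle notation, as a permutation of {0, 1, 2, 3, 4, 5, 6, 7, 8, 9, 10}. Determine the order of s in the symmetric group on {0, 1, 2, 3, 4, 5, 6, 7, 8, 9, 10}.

The disjoint cycles have lengths 9, 2.
Since disjoint cycles commute, ord(s) = lcm(9, 2) = 18.

18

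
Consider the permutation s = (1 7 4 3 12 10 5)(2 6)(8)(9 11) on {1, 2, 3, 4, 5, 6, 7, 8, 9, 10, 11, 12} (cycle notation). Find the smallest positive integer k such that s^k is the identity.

The cycle type of s is (7, 2, 2, 1).
The order of s is the least common multiple of its cycle lengths: lcm(7, 2, 2) = 14.

14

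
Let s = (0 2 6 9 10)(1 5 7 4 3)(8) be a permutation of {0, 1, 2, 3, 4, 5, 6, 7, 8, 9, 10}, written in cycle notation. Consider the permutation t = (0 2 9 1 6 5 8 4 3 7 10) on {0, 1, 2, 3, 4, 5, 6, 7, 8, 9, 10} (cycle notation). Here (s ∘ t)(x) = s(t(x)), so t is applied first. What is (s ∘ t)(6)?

7

(s ∘ t)(6) = s(t(6)). t(6) = 5, then s(5) = 7. So (s ∘ t)(6) = 7.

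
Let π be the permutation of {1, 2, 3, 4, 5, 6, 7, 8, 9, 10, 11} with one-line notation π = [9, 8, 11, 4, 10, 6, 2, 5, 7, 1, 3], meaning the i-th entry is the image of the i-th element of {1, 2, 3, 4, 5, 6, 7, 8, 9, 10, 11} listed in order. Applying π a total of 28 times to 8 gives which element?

8

Tracing 8 → 5 → … returns to 8 after 7 steps, so 8 lies in a 7-cycle (1 9 7 2 8 5 10).
Powers repeat with period 7 on this cycle, and 28 mod 7 = 0, so π^28(8) = π^0(8).
So π^28(8) = 8.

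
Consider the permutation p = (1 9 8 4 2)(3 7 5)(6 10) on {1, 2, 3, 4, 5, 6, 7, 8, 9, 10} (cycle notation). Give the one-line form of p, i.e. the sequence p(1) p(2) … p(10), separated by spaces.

Image by image: 1↦9, 2↦1, 3↦7, 4↦2, 5↦3, 6↦10, 7↦5, 8↦4, 9↦8, 10↦6.
So the one-line form is 9 1 7 2 3 10 5 4 8 6.

9 1 7 2 3 10 5 4 8 6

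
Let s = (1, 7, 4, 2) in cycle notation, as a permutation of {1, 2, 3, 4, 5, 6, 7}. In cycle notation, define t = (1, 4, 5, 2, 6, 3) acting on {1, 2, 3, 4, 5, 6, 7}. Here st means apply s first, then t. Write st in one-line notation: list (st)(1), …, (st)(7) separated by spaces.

Chase each element through s then t: 1 → 7 → 7; 2 → 1 → 4; 3 → 3 → 1; 4 → 2 → 6; 5 → 5 → 2; 6 → 6 → 3; 7 → 4 → 5.
So st in one-line form is 7 4 1 6 2 3 5.

7 4 1 6 2 3 5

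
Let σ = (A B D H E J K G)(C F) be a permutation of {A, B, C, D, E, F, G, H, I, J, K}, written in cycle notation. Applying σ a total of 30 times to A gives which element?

K

A lies in the 8-cycle (A B D H E J K G).
On an 8-cycle, σ^8 is the identity, so σ^30 = σ^6 there (30 ≡ 6 mod 8).
Stepping 6 places around the cycle: A → B → D → H → E → J → K.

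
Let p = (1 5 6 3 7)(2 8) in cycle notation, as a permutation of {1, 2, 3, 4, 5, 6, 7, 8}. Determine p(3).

In the cycle (1 5 6 3 7), 3 is followed by 7, so p(3) = 7.

7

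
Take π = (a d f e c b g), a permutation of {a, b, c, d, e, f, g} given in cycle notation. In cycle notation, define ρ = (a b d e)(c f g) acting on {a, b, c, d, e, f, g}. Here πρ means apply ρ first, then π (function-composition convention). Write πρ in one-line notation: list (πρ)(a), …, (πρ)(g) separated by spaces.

(πρ)(x) = π(ρ(x)). Computing each image: π(ρ(a)) = π(b) = g, π(ρ(b)) = π(d) = f, π(ρ(c)) = π(f) = e, π(ρ(d)) = π(e) = c, π(ρ(e)) = π(a) = d, π(ρ(f)) = π(g) = a, π(ρ(g)) = π(c) = b.
Hence πρ = [g f e c d a b].

g f e c d a b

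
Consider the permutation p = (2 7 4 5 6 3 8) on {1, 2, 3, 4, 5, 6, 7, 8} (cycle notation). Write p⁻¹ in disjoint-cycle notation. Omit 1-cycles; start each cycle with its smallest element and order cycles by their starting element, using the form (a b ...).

(2 8 3 6 5 4 7)

Inverting a permutation written in cycle notation just reverses the order within every cycle.
After reversing and putting each cycle's least element first, p⁻¹ = (2 8 3 6 5 4 7).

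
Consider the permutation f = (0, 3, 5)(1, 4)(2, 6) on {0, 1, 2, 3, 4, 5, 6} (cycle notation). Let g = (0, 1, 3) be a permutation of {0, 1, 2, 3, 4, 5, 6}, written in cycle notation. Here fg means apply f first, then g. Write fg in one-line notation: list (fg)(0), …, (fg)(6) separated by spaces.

(fg)(x) = g(f(x)). Computing each image: g(f(0)) = g(3) = 0, g(f(1)) = g(4) = 4, g(f(2)) = g(6) = 6, g(f(3)) = g(5) = 5, g(f(4)) = g(1) = 3, g(f(5)) = g(0) = 1, g(f(6)) = g(2) = 2.
Hence fg = [0 4 6 5 3 1 2].

0 4 6 5 3 1 2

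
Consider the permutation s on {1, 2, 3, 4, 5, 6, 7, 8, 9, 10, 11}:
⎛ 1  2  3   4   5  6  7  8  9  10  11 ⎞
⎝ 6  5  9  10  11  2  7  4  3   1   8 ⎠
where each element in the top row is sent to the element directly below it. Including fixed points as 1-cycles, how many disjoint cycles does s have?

The cycle decomposition is (1 6 2 5 11 8 4 10)(3 9)(7), which has 3 cycles (counting 1-cycles).

3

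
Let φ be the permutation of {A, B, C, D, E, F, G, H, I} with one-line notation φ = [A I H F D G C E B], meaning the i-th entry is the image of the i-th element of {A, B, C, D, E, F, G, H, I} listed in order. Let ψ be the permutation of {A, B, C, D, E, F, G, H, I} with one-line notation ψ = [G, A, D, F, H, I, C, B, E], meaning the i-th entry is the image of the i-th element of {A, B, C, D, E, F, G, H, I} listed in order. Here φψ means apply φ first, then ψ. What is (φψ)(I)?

First apply φ: φ(I) = B, then ψ(B) = A. Thus (φψ)(I) = A.

A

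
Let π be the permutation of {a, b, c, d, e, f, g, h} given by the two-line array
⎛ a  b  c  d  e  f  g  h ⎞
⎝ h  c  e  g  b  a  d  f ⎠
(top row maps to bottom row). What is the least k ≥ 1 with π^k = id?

6

Writing π as disjoint cycles, the cycle lengths are 3, 3, 2.
The order is lcm(3, 3, 2) = 6.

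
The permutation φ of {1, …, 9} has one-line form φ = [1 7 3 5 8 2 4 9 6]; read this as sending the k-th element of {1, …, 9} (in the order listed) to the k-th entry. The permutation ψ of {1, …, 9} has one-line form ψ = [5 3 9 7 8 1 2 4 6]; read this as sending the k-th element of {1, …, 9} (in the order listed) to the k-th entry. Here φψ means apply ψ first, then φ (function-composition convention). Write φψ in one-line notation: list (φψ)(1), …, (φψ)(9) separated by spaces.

(φψ)(x) = φ(ψ(x)). Computing each image: φ(ψ(1)) = φ(5) = 8, φ(ψ(2)) = φ(3) = 3, φ(ψ(3)) = φ(9) = 6, φ(ψ(4)) = φ(7) = 4, φ(ψ(5)) = φ(8) = 9, φ(ψ(6)) = φ(1) = 1, φ(ψ(7)) = φ(2) = 7, φ(ψ(8)) = φ(4) = 5, φ(ψ(9)) = φ(6) = 2.
Hence φψ = [8 3 6 4 9 1 7 5 2].

8 3 6 4 9 1 7 5 2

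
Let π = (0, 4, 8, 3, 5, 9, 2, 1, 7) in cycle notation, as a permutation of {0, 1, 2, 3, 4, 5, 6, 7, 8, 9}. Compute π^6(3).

0

3 lies in the 9-cycle (0, 4, 8, 3, 5, 9, 2, 1, 7).
Advancing 6 steps from 3: 3 → 5 → 9 → 2 → 1 → 7 → 0.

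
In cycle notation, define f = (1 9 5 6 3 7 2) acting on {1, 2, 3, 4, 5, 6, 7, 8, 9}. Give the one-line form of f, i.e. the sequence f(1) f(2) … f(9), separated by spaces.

Image by image: 1→9, 2→1, 3→7, 4→4, 5→6, 6→3, 7→2, 8→8, 9→5.
So the one-line form is 9 1 7 4 6 3 2 8 5.

9 1 7 4 6 3 2 8 5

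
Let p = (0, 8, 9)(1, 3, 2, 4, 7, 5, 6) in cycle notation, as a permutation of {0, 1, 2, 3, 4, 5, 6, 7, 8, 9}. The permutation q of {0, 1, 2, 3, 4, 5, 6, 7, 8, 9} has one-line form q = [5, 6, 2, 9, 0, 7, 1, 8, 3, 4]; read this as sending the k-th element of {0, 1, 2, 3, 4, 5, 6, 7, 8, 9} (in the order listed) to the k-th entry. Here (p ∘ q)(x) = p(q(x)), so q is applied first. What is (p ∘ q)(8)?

First apply q: q(8) = 3, then p(3) = 2. Thus (p ∘ q)(8) = 2.

2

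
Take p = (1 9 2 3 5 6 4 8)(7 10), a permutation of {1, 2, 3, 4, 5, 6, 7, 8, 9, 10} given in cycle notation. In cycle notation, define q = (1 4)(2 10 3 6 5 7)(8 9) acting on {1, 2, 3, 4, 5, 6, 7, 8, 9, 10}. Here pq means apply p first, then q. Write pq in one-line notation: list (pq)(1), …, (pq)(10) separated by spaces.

Chase each element through p then q: 1 → 9 → 8; 2 → 3 → 6; 3 → 5 → 7; 4 → 8 → 9; 5 → 6 → 5; 6 → 4 → 1; 7 → 10 → 3; 8 → 1 → 4; 9 → 2 → 10; 10 → 7 → 2.
Collecting the images, pq = [8 6 7 9 5 1 3 4 10 2].

8 6 7 9 5 1 3 4 10 2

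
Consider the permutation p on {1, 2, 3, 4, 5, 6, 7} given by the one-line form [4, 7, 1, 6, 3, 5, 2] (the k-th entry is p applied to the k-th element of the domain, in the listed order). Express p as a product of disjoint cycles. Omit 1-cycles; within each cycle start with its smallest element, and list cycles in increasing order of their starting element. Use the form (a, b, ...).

Start at 1 and follow images: 1 → 4 → 6 → 5 → 3 → 1, giving the cycle (1, 4, 6, 5, 3).
Continuing from each remaining unvisited element yields (1, 4, 6, 5, 3)(2, 7).

(1, 4, 6, 5, 3)(2, 7)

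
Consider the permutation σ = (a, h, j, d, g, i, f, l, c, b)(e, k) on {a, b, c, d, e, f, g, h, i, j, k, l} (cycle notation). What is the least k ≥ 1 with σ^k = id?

10

The cycle type of σ is (10, 2).
The order of σ is the least common multiple of its cycle lengths: lcm(10, 2) = 10.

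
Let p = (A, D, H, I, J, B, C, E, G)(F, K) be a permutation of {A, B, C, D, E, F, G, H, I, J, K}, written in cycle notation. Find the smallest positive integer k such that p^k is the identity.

The disjoint cycles have lengths 9, 2.
Since disjoint cycles commute, ord(p) = lcm(9, 2) = 18.

18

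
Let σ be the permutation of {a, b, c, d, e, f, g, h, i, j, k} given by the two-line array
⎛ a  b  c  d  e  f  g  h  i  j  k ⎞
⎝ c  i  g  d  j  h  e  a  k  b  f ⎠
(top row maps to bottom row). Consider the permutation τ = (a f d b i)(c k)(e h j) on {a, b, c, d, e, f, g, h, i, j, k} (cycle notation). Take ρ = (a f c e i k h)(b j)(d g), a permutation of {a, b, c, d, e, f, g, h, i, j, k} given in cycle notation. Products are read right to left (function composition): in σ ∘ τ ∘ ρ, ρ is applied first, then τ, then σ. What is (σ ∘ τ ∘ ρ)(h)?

Apply the permutations in order: ρ(h) = a, then τ(a) = f, then σ(f) = h. So (σ ∘ τ ∘ ρ)(h) = h.

h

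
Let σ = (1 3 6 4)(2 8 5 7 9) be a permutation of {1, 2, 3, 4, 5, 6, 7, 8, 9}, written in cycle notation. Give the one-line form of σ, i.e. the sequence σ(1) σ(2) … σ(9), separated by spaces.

Reading each image from the cycles: 1↦3, 2↦8, 3↦6, 4↦1, 5↦7, 6↦4, 7↦9, 8↦5, 9↦2.
So the one-line form is 3 8 6 1 7 4 9 5 2.

3 8 6 1 7 4 9 5 2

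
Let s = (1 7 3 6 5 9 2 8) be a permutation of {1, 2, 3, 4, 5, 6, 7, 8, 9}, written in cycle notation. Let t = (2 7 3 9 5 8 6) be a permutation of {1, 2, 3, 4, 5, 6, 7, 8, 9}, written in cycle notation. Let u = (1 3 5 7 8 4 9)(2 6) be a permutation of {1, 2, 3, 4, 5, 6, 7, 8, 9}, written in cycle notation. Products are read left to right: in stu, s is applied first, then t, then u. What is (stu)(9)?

(stu)(9) = u(t(s(9))). s(9) = 2, then t(2) = 7, then u(7) = 8, so the result is 8.

8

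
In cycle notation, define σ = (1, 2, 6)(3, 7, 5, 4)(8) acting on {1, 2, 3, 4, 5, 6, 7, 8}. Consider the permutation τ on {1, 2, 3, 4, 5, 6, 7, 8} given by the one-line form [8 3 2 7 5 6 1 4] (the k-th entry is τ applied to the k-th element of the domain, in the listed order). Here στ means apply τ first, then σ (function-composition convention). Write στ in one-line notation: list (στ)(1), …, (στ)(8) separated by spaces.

(στ)(x) = σ(τ(x)). Computing each image: σ(τ(1)) = σ(8) = 8, σ(τ(2)) = σ(3) = 7, σ(τ(3)) = σ(2) = 6, σ(τ(4)) = σ(7) = 5, σ(τ(5)) = σ(5) = 4, σ(τ(6)) = σ(6) = 1, σ(τ(7)) = σ(1) = 2, σ(τ(8)) = σ(4) = 3.
Hence στ = [8 7 6 5 4 1 2 3].

8 7 6 5 4 1 2 3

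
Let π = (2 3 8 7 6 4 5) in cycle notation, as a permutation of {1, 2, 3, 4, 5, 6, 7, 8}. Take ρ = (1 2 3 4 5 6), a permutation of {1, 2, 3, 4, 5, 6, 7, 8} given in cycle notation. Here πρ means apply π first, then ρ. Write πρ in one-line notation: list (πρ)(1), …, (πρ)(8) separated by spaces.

2 4 8 6 3 5 1 7

(πρ)(x) = ρ(π(x)). Computing each image: ρ(π(1)) = ρ(1) = 2, ρ(π(2)) = ρ(3) = 4, ρ(π(3)) = ρ(8) = 8, ρ(π(4)) = ρ(5) = 6, ρ(π(5)) = ρ(2) = 3, ρ(π(6)) = ρ(4) = 5, ρ(π(7)) = ρ(6) = 1, ρ(π(8)) = ρ(7) = 7.
Hence πρ = [2 4 8 6 3 5 1 7].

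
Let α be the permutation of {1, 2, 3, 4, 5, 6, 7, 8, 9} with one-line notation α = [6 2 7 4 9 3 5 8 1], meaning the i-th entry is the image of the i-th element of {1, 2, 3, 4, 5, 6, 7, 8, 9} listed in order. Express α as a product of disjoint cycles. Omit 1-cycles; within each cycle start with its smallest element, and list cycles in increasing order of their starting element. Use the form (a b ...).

(1 6 3 7 5 9)

From 1: 1 → 6 → 3 → 7 → 5 → 9 → 1, closing the cycle (1 6 3 7 5 9).
Repeating from the next unused element and collecting all non-trivial cycles gives (1 6 3 7 5 9).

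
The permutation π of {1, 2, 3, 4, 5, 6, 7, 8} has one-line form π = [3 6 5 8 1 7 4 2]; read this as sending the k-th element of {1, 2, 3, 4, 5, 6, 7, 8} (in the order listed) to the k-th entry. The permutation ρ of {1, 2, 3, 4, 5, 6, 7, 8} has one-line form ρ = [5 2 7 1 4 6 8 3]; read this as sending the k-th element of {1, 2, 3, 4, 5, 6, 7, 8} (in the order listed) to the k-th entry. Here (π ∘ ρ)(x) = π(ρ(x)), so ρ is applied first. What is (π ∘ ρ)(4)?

ρ(4) = 1, then π(1) = 3; composing gives (π ∘ ρ)(4) = 3.

3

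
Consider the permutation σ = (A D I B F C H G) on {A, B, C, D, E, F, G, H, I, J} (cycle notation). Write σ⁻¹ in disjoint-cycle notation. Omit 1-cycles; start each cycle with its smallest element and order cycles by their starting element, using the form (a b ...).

The inverse reverses each cycle.
Reversing each cycle of σ and rotating so the smallest element leads gives (A G H C F B I D).

(A G H C F B I D)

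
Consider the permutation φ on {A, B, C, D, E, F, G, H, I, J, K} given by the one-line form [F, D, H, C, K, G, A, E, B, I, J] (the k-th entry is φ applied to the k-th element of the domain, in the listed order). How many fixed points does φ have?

No element satisfies φ(x) = x, so there are 0 fixed points.

0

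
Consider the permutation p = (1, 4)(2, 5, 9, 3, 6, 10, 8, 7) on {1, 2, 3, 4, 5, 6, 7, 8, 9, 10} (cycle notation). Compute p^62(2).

2 lies in the 8-cycle (2, 5, 9, 3, 6, 10, 8, 7).
Since the cycle has length 8, p^62 acts on it the same as p^6 (62 mod 8 = 6).
Stepping 6 places around the cycle: 2 → 5 → 9 → 3 → 6 → 10 → 8.

8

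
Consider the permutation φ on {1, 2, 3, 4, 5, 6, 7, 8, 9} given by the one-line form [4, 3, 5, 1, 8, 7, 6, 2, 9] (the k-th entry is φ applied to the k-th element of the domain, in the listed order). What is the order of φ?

Writing φ as disjoint cycles, the cycle lengths are 4, 2, 2, 1.
The order of φ is the least common multiple of its cycle lengths: lcm(4, 2, 2) = 4.

4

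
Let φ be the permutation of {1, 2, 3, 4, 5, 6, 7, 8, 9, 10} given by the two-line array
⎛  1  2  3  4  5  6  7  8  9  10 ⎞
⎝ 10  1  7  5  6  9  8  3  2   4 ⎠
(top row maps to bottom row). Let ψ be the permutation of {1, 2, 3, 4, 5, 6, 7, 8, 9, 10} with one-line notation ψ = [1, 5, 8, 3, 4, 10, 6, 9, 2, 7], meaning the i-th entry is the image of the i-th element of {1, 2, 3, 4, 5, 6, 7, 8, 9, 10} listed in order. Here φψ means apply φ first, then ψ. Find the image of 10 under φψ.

φ(10) = 4, then ψ(4) = 3; composing gives (φψ)(10) = 3.

3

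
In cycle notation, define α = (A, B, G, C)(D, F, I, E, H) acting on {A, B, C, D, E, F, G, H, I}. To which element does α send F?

F appears in (D, F, I, E, H); the next entry (wrapping around) is I.

I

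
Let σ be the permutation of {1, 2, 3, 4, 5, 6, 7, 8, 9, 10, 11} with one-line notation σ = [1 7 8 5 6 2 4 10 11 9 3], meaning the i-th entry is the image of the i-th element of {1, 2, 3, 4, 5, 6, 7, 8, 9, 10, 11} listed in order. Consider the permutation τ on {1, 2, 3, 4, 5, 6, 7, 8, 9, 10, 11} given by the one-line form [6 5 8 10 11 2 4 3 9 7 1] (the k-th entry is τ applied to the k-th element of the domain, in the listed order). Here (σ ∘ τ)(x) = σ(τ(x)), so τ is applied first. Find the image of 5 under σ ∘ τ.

First apply τ: τ(5) = 11, then σ(11) = 3. Thus (σ ∘ τ)(5) = 3.

3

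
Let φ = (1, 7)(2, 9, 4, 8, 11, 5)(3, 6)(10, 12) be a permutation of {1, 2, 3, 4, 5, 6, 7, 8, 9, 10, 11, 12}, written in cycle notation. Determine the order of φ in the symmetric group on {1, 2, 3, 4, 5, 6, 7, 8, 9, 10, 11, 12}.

6

The disjoint cycles have lengths 6, 2, 2, 2.
Since disjoint cycles commute, ord(φ) = lcm(6, 2, 2, 2) = 6.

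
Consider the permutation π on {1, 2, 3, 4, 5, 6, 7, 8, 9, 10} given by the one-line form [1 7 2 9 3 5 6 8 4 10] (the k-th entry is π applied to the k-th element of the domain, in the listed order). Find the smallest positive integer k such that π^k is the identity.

Decomposing into disjoint cycles gives cycle lengths 5, 2, 1, 1, 1.
The order of π is the least common multiple of its cycle lengths: lcm(5, 2) = 10.

10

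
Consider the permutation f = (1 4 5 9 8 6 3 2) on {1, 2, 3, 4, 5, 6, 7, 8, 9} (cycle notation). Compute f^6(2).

6

2 lies in the 8-cycle (1 4 5 9 8 6 3 2).
Advancing 6 steps from 2: 2 → 1 → 4 → 5 → 9 → 8 → 6.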